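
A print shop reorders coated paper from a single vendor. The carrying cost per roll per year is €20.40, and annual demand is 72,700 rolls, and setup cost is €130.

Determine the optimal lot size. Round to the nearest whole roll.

Optimal lot size Q* = (2 × 72,700 × €130 / €20.4)^½ ≈ 962.58

963 rolls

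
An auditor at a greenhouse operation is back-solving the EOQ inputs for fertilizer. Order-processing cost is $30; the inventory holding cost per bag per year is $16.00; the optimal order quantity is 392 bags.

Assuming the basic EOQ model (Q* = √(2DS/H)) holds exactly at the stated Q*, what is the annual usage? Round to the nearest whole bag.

40,977 bags per year

From Q* = √(2DS/H) ⇒ Q*² = 2DS/H.
D = Q²H / (2S) = 392² × 16 / (2 × 30) = 40,977.07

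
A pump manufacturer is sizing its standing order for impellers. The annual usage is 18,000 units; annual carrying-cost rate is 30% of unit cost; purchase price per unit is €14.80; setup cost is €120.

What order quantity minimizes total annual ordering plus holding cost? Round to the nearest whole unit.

Carrying cost H = €14.8 × 30% = €4.4400/unit/yr
EOQ = √(2DS/H) = √(2 × 18,000 × 120 / 4.44)
    = √(972,972.97) ≈ 986.39

986 units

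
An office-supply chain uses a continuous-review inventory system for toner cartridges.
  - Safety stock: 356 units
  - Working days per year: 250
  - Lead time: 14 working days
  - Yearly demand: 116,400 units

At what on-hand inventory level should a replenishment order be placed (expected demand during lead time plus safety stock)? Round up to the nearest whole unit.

6,875 units

Daily demand d = 116,400 / 250 = 465.600 units/day
Demand during lead time = 465.600 × 14 = 6,518.40
Reorder point = 6,518.40 + 356 = 6,874.40 → round up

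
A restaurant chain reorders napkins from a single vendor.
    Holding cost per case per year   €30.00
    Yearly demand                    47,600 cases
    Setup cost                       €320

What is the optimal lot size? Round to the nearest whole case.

EOQ = √(2DS/H) = √(2 × 47,600 × 320 / 30)
    = √(1,015,466.67) ≈ 1,007.70

1,008 cases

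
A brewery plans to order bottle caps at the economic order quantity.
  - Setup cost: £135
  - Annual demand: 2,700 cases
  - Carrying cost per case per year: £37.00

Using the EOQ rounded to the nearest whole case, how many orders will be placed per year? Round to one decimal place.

19.3 orders per year

2DS/H = 2·2,700·135/37 = 19,702.70
EOQ = √19,702.70 ≈ 140.37 → Q = 140
Orders per year = D/Q = 2,700 / 140 = 19.286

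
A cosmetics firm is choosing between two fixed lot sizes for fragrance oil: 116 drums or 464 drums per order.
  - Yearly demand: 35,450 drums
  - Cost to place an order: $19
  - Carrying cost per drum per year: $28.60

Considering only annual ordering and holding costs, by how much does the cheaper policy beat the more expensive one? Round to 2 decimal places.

$621.55

TC(Q) = (D/Q)S + (Q/2)H
TC(116) = (35,450/116)×19 + (116/2)×28.6 = $7,465.27
TC(464) = (35,450/464)×19 + (464/2)×28.6 = $8,086.82
Cheaper: Q = 116.  Difference = $621.55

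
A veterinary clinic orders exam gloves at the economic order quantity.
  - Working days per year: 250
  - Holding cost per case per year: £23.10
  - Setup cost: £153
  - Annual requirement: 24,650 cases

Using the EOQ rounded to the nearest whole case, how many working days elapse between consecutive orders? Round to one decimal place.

5.8 days

2DS/H = 2·24,650·153/23.1 = 326,532.47
EOQ = √326,532.47 ≈ 571.43 → Q = 571 cases
Days between orders = 250 / (D/Q) = 250 / 43.170 ≈ 5.791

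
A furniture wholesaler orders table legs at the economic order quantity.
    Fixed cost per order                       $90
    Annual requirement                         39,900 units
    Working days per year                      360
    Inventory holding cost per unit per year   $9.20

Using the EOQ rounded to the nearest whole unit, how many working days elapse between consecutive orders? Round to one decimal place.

Q* = √(2·D·S / H) = √(2·39,900·90 / 9.2) = √780,652.2 ≈ 883.55 → Q = 884 units
Days between orders = 360 / (D/Q) = 360 / 45.136 ≈ 7.976

8.0 days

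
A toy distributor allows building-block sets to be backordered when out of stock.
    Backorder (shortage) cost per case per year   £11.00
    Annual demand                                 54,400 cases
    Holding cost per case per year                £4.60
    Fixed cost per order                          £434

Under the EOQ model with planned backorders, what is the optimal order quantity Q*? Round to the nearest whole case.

Q* = √(2DS/H) · √((H + b)/b)
   = √(2 × 54,400 × 434 / 4.6) · √((4.6 + 11) / 11)
   = 3,203.911 × 1.1909 ≈ 3,815.46

3,815 cases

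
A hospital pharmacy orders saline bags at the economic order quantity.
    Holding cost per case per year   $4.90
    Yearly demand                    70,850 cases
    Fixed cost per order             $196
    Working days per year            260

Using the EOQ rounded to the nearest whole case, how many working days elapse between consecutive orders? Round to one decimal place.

Q* = √(2·D·S / H) = √(2·70,850·196 / 4.9) = √5,668,000.0 ≈ 2,380.76 → Q = 2,381 cases
Cycle time = (working days × Q)/D = (260 × 2,381) / 70,850 = 8.738 days

8.7 days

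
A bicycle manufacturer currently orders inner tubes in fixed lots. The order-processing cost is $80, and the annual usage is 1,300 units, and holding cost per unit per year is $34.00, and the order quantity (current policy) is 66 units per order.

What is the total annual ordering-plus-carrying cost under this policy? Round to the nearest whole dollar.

Annual ordering cost = (D/Q)·S = (1,300/66) × 80 = $1,575.76
Annual holding cost  = (Q/2)·H = (66/2) × 34 = $1,122.00
Total = $1,575.76 + $1,122.00 = $2,697.76

$2,698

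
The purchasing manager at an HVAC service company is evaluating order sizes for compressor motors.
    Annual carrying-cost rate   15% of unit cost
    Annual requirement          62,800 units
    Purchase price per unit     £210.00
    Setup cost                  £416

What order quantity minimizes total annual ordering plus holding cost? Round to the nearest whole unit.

Holding cost per unit per year: H = 15% × £210 = £31.5000
2DS/H = 2·62,800·416/31.5 = 1,658,717.46
EOQ = √1,658,717.46 ≈ 1,287.91

1,288 units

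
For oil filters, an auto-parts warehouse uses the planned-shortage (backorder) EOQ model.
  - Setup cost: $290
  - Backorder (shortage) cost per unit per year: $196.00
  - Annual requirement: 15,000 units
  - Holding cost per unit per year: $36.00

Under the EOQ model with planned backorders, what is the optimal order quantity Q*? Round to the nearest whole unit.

Q* = √(2DS/H) · √((H + b)/b)
   = √(2 × 15,000 × 290 / 36) · √((36 + 196) / 196)
   = 491.596 × 1.0880 ≈ 534.84

535 units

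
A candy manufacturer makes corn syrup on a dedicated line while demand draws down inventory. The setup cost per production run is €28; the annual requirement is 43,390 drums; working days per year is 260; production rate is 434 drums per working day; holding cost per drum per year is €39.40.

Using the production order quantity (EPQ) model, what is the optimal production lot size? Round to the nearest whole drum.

317 drums

Daily demand d = 43,390/260 = 166.885; p = 434; 1 − d/p = 0.61547
EPQ = √(2DS / (H(1 − d/p)))
    = √(2 × 43,390 × 28 / (39.4 × 0.61547)) ≈ 316.55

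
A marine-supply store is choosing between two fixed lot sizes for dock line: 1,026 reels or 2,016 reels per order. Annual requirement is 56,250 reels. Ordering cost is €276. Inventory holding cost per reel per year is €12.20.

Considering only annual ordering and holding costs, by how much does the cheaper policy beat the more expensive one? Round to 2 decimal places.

€1,391.69

TC(Q) = (D/Q)S + (Q/2)H
TC(1,026) = (56,250/1,026)×276 + (1,026/2)×12.2 = €21,390.18
TC(2,016) = (56,250/2,016)×276 + (2,016/2)×12.2 = €19,998.49
|ΔTC| = |€21,390.18 − €19,998.49| = €1,391.69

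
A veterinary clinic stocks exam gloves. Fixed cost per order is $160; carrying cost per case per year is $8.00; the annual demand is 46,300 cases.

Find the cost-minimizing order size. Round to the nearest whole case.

Optimal lot size Q* = (2 × 46,300 × $160 / $8)^½ ≈ 1,360.88

1,361 cases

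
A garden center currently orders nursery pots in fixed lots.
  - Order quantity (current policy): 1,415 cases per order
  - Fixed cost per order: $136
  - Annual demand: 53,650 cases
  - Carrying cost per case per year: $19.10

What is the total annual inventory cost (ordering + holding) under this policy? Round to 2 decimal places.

$18,669.72

Orders/yr = 53,650/1,415 = 37.915; ordering cost = 37.915 × $136 = $5,156.47
Average inventory = 1,415/2 = 707.5; holding cost = 707.5 × $19.1 = $13,513.25
Total = $5,156.47 + $13,513.25 = $18,669.72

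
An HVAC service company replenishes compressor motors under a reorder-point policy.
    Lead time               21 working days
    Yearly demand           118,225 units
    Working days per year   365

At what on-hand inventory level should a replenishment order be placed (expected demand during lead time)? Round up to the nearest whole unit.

Daily demand d = 118,225 / 365 = 323.904 units/day
Demand during lead time = 323.904 × 21 = 6,801.99
Reorder point = 6,801.99 → round up

6,802 units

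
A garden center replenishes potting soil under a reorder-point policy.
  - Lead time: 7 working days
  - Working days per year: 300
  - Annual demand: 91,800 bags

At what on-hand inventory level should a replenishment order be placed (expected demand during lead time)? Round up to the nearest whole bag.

Daily demand d = 91,800 / 300 = 306.000 bags/day
Demand during lead time = 306.000 × 7 = 2,142.00
Reorder point = 2,142.00 → round up

2,142 bags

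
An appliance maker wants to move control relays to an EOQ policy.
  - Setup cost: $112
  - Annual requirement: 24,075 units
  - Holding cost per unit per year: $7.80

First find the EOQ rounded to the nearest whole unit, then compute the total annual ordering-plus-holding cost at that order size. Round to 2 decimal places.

Q* = √(2·D·S / H) = √(2·24,075·112 / 7.8) = √691,384.6 ≈ 831.50 → Q = 831 units
Ordering: D/Q × S = 24,075/831 × $112 = $3,244.77
Holding:  Q/2 × H = 831/2 × $7.8 = $3,240.90
Total = $3,244.77 + $3,240.90 = $6,485.67

$6,485.67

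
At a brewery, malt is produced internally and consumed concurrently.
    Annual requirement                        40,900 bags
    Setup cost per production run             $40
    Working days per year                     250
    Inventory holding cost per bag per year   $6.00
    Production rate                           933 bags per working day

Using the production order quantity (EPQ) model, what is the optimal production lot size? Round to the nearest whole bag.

813 bags

Daily demand d = 40,900/250 = 163.600; p = 933; 1 − d/p = 0.82465
EPQ = √(2DS / (H(1 − d/p)))
    = √(2 × 40,900 × 40 / (6 × 0.82465)) ≈ 813.20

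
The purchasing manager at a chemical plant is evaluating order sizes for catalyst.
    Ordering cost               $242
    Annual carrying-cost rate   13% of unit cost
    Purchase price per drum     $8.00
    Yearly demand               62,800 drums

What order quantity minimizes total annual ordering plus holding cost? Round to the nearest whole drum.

Carrying cost H = $8 × 13% = $1.0400/drum/yr
EOQ = √(2DS/H) = √(2 × 62,800 × 242 / 1.04)
    = √(29,226,153.85) ≈ 5,406.12

5,406 drums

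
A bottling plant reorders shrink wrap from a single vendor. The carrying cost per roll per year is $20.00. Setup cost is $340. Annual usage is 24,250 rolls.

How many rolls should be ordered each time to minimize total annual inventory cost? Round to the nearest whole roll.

908 rolls

EOQ = √(2DS/H) = √(2 × 24,250 × 340 / 20)
    = √(824,500.00) ≈ 908.02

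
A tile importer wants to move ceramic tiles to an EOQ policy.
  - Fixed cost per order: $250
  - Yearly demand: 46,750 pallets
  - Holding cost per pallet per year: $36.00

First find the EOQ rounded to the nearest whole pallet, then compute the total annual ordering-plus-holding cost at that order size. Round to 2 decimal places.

EOQ = √(2DS/H) = √(2 × 46,750 × 250 / 36)
    = √(649,305.56) ≈ 805.79 → Q = 806 pallets
Orders/yr = 46,750/806 = 58.002; ordering cost = 58.002 × $250 = $14,500.62
Average inventory = 806/2 = 403; holding cost = 403 × $36 = $14,508.00
Total = $14,500.62 + $14,508.00 = $29,008.62

$29,008.62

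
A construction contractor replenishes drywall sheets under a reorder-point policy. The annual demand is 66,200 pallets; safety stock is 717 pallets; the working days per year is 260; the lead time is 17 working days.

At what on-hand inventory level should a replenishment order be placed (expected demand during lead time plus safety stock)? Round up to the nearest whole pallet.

Daily demand d = 66,200 / 260 = 254.615 pallets/day
Demand during lead time = 254.615 × 17 = 4,328.46
Reorder point = 4,328.46 + 717 = 5,045.46 → round up

5,046 pallets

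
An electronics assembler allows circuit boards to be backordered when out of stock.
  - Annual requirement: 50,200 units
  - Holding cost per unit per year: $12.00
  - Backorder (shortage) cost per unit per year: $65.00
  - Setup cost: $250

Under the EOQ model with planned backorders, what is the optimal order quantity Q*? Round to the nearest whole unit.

Q* = √(2DS/H) · √((H + b)/b)
   = √(2 × 50,200 × 250 / 12) · √((12 + 65) / 65)
   = 1,446.260 × 1.0884 ≈ 1,574.11

1,574 units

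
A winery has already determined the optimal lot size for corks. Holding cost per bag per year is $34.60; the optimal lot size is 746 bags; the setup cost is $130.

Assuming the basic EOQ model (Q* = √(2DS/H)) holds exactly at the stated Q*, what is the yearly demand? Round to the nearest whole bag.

From Q* = √(2DS/H) ⇒ Q*² = 2DS/H.
D = Q²H / (2S) = 746² × 34.6 / (2 × 130) = 74,059.44

74,059 bags per year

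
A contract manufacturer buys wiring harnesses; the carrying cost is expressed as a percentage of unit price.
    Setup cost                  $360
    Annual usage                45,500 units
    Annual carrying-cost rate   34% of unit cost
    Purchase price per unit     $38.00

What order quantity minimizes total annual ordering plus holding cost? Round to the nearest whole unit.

Carrying cost H = $38 × 34% = $12.9200/unit/yr
EOQ = √(2DS/H) = √(2 × 45,500 × 360 / 12.92)
    = √(2,535,603.72) ≈ 1,592.36

1,592 units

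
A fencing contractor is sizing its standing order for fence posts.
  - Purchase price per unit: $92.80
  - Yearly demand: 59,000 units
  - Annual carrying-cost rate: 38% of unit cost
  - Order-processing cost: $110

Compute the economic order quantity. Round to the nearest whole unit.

607 units

Carrying cost H = $92.8 × 38% = $35.2640/unit/yr
2DS/H = 2·59,000·110/35.264 = 368,080.76
EOQ = √368,080.76 ≈ 606.70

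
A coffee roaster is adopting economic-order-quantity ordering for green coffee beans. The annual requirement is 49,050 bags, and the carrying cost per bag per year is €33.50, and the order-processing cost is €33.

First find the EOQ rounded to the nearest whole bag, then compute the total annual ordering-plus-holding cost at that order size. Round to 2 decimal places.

€10,413.91

Optimal lot size Q* = (2 × 49,050 × €33 / €33.5)^½ ≈ 310.86 → Q = 311 bags
Annual ordering cost = (D/Q)·S = (49,050/311) × 33 = €5,204.66
Annual holding cost  = (Q/2)·H = (311/2) × 33.5 = €5,209.25
Total = €5,204.66 + €5,209.25 = €10,413.91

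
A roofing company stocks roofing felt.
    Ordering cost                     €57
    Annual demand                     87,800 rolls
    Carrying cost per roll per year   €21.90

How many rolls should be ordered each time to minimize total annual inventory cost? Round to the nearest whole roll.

676 rolls

2DS/H = 2·87,800·57/21.9 = 457,041.10
EOQ = √457,041.10 ≈ 676.05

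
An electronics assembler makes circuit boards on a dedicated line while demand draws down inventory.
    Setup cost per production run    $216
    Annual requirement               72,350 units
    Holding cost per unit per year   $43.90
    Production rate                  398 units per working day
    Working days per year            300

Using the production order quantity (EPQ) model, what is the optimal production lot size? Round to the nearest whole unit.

d = 72,350/300 = 241.1667 units/day;  effective holding cost H(1 − d/p) = 43.9·(1 − 241.1667/398) = 17.29895
Q* = √(2DS / H_eff) = √(2·72,350·216 / 17.29895) ≈ 1,344.16

1,344 units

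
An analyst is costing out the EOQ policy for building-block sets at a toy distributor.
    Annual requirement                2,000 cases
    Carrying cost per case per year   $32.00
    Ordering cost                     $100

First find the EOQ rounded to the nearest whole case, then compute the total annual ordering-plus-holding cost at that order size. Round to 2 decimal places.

$3,577.71

Optimal lot size Q* = (2 × 2,000 × $100 / $32)^½ ≈ 111.80 → Q = 112 cases
Annual ordering cost = (D/Q)·S = (2,000/112) × 100 = $1,785.71
Annual holding cost  = (Q/2)·H = (112/2) × 32 = $1,792.00
Total = $1,785.71 + $1,792.00 = $3,577.71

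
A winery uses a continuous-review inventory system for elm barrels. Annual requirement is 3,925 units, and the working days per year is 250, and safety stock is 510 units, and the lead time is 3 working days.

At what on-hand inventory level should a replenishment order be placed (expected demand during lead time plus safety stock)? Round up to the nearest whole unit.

558 units

Daily demand d = 3,925 / 250 = 15.700 units/day
Demand during lead time = 15.700 × 3 = 47.10
Reorder point = 47.10 + 510 = 557.10 → round up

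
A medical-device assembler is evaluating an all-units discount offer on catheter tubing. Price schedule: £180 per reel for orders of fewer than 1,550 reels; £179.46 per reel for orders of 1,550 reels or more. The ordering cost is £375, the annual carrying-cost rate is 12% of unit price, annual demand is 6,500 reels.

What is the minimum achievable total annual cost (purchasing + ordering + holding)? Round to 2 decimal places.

H₁ = 12%×£180 = £21.6000;  H₂ = 12%×£179.46 = £21.5352
EOQ₁ = √(2×6,500×375/21.6000) = 475.07  (< 1,550, feasible at tier 1)
EOQ₂ = √(2×6,500×375/21.5352) = 475.79  (< 1,550 → use Q = 1,550 at tier-2 price)
TC(tier 1 (EOQ₁), Q≈475.1) = £1,180,261.58
TC(tier 2, Q≈1,550.0) = £1,184,752.36
Minimum at tier 1 (EOQ₁): £1,180,261.58

£1,180,261.58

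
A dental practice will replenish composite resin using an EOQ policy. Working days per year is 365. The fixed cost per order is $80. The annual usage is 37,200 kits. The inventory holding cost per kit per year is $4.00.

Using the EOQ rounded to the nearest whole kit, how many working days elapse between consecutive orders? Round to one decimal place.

Q* = √(2·D·S / H) = √(2·37,200·80 / 4) = √1,488,000.0 ≈ 1,219.84 → Q = 1,220 kits
Days between orders = 365 / (D/Q) = 365 / 30.492 ≈ 11.970

12.0 days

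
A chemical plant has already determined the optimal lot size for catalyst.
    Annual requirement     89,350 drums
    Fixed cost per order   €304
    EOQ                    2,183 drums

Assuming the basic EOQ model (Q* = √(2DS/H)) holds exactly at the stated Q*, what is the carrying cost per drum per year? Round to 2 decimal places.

€11.40

EOQ relation: Q² = 2DS/H, so rearrange for the unknown.
H = 2DS / Q² = 2 × 89,350 × 304 / 2,183² = 11.3996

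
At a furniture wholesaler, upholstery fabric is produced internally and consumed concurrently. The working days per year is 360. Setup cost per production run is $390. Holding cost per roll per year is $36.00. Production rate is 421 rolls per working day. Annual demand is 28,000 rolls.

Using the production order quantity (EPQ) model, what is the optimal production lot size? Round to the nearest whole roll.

d = 28,000/360 = 77.7778 rolls/day;  effective holding cost H(1 − d/p) = 36·(1 − 77.7778/421) = 29.34917
Q* = √(2DS / H_eff) = √(2·28,000·390 / 29.34917) ≈ 862.64

863 rolls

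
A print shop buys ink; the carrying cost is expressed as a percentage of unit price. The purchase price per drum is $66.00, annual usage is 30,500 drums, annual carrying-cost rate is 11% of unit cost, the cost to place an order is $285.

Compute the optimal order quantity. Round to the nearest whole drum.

Carrying cost H = $66 × 11% = $7.2600/drum/yr
Optimal lot size Q* = (2 × 30,500 × $285 / $7.26)^½ ≈ 1,547.46

1,547 drums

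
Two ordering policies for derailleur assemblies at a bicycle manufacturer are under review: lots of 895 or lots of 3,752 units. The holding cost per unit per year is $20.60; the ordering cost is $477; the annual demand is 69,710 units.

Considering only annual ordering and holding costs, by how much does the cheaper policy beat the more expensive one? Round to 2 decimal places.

TC(Q) = (D/Q)S + (Q/2)H
TC(895) = (69,710/895)×477 + (895/2)×20.6 = $46,371.20
TC(3,752) = (69,710/3,752)×477 + (3,752/2)×20.6 = $47,507.99
Cheaper: Q = 895.  Difference = $1,136.78

$1,136.78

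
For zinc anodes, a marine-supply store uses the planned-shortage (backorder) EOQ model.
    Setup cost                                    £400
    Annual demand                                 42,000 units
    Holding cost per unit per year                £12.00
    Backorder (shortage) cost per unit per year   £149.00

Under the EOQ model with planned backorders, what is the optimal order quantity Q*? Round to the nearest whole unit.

1,739 units

Basic EOQ = √(2·42,000·400/12) = 1,673.320
Backorder adjustment √((H+b)/b) = √((12+149)/149) = 1.0395
Q* = 1,673.320 × 1.0395 ≈ 1,739.40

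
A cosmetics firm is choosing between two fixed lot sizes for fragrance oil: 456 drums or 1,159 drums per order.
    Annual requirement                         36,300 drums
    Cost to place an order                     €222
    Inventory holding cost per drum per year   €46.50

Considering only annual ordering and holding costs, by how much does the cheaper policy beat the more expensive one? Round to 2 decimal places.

€5,625.44

For each Q, cost = (D/Q)·S + (Q/2)·H.
TC(456) = (36,300/456)×222 + (456/2)×46.5 = €28,274.37
TC(1,159) = (36,300/1,159)×222 + (1,159/2)×46.5 = €33,899.81
Cheaper: Q = 456.  Difference = €5,625.44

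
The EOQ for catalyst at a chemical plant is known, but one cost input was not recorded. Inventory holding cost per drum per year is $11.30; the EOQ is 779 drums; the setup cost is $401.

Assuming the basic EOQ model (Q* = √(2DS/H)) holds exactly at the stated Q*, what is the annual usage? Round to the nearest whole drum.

8,550 drums per year

Since Q* = (2DS/H)^½, squaring gives Q*²·H = 2DS.
D = Q²H / (2S) = 779² × 11.3 / (2 × 401) = 8,550.25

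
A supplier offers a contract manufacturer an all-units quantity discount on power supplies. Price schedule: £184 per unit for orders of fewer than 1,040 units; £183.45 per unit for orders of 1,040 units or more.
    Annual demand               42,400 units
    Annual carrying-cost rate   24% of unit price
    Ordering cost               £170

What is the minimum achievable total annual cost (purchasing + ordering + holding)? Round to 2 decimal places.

£7,808,105.33

H₁ = 24%×£184 = £44.1600;  H₂ = 24%×£183.45 = £44.0280
EOQ₁ = √(2×42,400×170/44.1600) = 571.36  (< 1,040, feasible at tier 1)
EOQ₂ = √(2×42,400×170/44.0280) = 572.21  (< 1,040 → use Q = 1,040 at tier-2 price)
TC(tier 1 (EOQ₁), Q≈571.4) = £7,826,831.14
TC(tier 2, Q≈1,040.0) = £7,808,105.33
Minimum at tier 2: £7,808,105.33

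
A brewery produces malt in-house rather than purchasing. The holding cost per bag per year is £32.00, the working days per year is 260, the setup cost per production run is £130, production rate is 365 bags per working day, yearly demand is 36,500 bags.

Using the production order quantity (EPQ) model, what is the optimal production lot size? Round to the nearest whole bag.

d = 36,500/260 = 140.3846 bags/day;  effective holding cost H(1 − d/p) = 32·(1 − 140.3846/365) = 19.69231
Q* = √(2DS / H_eff) = √(2·36,500·130 / 19.69231) ≈ 694.20

694 bags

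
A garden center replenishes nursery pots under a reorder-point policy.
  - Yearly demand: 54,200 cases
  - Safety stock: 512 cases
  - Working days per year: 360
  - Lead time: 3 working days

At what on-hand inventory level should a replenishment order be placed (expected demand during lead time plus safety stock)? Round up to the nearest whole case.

Daily demand d = 54,200 / 360 = 150.556 cases/day
Demand during lead time = 150.556 × 3 = 451.67
Reorder point = 451.67 + 512 = 963.67 → round up

964 cases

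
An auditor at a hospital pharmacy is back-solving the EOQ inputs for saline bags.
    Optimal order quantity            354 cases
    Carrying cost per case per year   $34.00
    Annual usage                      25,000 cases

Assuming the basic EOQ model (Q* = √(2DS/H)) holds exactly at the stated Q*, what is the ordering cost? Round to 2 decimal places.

$85.21

From Q* = √(2DS/H) ⇒ Q*² = 2DS/H.
S = Q²H / (2D) = 354² × 34 / (2 × 25,000) = 85.2149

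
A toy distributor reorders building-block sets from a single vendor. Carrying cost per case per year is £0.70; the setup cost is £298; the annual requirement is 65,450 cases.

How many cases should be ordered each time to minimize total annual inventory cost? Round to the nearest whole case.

7,465 cases

EOQ = √(2DS/H) = √(2 × 65,450 × 298 / 0.7)
    = √(55,726,000.00) ≈ 7,464.98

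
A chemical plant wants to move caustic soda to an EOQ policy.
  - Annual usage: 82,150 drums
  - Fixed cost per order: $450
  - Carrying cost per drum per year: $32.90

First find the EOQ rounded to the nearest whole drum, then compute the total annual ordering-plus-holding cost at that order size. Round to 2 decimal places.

2DS/H = 2·82,150·450/32.9 = 2,247,264.44
EOQ = √2,247,264.44 ≈ 1,499.09 → Q = 1,499 drums
Ordering: D/Q × S = 82,150/1,499 × $450 = $24,661.44
Holding:  Q/2 × H = 1,499/2 × $32.9 = $24,658.55
Total = $24,661.44 + $24,658.55 = $49,319.99

$49,319.99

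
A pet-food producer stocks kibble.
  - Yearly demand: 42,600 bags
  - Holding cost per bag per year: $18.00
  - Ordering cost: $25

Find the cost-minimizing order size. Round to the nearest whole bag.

Optimal lot size Q* = (2 × 42,600 × $25 / $18)^½ ≈ 344.00

344 bags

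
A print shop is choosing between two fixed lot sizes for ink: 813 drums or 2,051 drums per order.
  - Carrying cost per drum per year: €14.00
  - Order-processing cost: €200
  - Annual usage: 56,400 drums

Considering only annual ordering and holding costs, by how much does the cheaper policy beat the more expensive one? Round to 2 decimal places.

€291.22

Annual cost at Q: ordering D·S/Q plus holding Q·H/2.
TC(813) = (56,400/813)×200 + (813/2)×14 = €19,565.54
TC(2,051) = (56,400/2,051)×200 + (2,051/2)×14 = €19,856.76
|ΔTC| = |€19,565.54 − €19,856.76| = €291.22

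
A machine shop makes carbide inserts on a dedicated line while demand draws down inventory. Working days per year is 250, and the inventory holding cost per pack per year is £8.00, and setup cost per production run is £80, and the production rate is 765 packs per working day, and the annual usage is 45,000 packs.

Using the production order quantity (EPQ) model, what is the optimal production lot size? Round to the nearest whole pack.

1,085 packs

d = 45,000/250 = 180.0000 packs/day;  effective holding cost H(1 − d/p) = 8·(1 − 180.0000/765) = 6.11765
Q* = √(2DS / H_eff) = √(2·45,000·80 / 6.11765) ≈ 1,084.86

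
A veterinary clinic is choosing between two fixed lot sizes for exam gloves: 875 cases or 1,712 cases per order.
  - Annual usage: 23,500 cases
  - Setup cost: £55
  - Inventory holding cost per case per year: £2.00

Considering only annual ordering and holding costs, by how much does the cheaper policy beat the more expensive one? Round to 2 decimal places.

£114.82

TC(Q) = (D/Q)S + (Q/2)H
TC(875) = (23,500/875)×55 + (875/2)×2 = £2,352.14
TC(1,712) = (23,500/1,712)×55 + (1,712/2)×2 = £2,466.96
|ΔTC| = |£2,352.14 − £2,466.96| = £114.82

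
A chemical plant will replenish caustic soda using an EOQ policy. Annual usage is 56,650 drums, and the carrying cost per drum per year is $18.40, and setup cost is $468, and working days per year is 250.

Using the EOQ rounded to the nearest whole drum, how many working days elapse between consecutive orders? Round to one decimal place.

2DS/H = 2·56,650·468/18.4 = 2,881,760.87
EOQ = √2,881,760.87 ≈ 1,697.57 → Q = 1,698 drums
Days between orders = 250 / (D/Q) = 250 / 33.363 ≈ 7.493

7.5 days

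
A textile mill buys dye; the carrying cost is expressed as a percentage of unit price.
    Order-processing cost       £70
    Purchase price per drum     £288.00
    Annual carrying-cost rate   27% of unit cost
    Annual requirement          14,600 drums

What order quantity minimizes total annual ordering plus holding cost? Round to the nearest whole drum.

162 drums

Carrying cost H = £288 × 27% = £77.7600/drum/yr
Q* = √(2·D·S / H) = √(2·14,600·70 / 77.76) = √26,286.0 ≈ 162.13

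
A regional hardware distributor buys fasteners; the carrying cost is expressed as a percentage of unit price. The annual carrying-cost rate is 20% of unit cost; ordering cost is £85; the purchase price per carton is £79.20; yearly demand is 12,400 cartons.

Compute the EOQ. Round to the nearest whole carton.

365 cartons

H = i·C = 0.2 × £79.2 = £15.8400 per carton-year
Optimal lot size Q* = (2 × 12,400 × £85 / £15.84)^½ ≈ 364.80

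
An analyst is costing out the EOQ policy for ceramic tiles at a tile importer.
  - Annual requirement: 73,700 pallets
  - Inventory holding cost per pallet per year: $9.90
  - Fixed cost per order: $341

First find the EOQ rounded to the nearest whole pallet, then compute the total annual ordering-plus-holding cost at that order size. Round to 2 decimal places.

$22,307.12

2DS/H = 2·73,700·341/9.9 = 5,077,111.11
EOQ = √5,077,111.11 ≈ 2,253.24 → Q = 2,253 pallets
Ordering: D/Q × S = 73,700/2,253 × $341 = $11,154.77
Holding:  Q/2 × H = 2,253/2 × $9.9 = $11,152.35
Total = $11,154.77 + $11,152.35 = $22,307.12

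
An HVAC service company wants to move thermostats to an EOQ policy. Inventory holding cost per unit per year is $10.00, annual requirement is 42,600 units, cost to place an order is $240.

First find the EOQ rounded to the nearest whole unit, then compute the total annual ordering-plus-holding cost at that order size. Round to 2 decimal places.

2DS/H = 2·42,600·240/10 = 2,044,800.00
EOQ = √2,044,800.00 ≈ 1,429.97 → Q = 1,430 units
Annual ordering cost = (D/Q)·S = (42,600/1,430) × 240 = $7,149.65
Annual holding cost  = (Q/2)·H = (1,430/2) × 10 = $7,150.00
Total = $7,149.65 + $7,150.00 = $14,299.65

$14,299.65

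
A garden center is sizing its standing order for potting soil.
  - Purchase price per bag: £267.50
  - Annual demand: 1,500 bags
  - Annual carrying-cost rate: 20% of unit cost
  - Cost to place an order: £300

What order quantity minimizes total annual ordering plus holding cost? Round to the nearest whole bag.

130 bags

Carrying cost H = £267.5 × 20% = £53.5000/bag/yr
2DS/H = 2·1,500·300/53.5 = 16,822.43
EOQ = √16,822.43 ≈ 129.70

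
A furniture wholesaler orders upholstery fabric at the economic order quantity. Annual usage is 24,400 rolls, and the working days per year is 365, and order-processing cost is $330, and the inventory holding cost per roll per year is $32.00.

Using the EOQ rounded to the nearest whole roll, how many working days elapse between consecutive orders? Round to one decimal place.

2DS/H = 2·24,400·330/32 = 503,250.00
EOQ = √503,250.00 ≈ 709.40 → Q = 709 rolls
T = Q/D × 365 days = 709/24,400 × 365 = 10.606 days

10.6 days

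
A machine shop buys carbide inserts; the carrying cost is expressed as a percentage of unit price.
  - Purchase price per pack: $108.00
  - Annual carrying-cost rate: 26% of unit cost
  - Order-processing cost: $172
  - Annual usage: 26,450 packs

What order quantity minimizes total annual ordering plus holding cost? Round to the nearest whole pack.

569 packs

Holding cost per pack per year: H = 26% × $108 = $28.0800
EOQ = √(2DS/H) = √(2 × 26,450 × 172 / 28.08)
    = √(324,031.34) ≈ 569.24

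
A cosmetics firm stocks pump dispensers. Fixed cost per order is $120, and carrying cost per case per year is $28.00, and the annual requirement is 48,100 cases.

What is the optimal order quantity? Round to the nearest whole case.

2DS/H = 2·48,100·120/28 = 412,285.71
EOQ = √412,285.71 ≈ 642.09

642 cases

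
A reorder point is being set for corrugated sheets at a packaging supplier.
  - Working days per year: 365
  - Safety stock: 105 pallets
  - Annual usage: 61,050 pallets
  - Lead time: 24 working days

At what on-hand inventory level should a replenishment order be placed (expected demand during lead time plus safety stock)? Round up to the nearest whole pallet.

Daily demand d = 61,050 / 365 = 167.260 pallets/day
Demand during lead time = 167.260 × 24 = 4,014.25
Reorder point = 4,014.25 + 105 = 4,119.25 → round up

4,120 pallets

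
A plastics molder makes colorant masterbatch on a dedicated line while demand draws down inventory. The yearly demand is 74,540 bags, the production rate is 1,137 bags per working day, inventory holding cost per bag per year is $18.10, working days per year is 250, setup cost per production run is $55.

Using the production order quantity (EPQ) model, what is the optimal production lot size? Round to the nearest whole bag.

784 bags

Daily demand d = 74,540/250 = 298.160; p = 1137; 1 − d/p = 0.73777
EPQ = √(2DS / (H(1 − d/p)))
    = √(2 × 74,540 × 55 / (18.1 × 0.73777)) ≈ 783.60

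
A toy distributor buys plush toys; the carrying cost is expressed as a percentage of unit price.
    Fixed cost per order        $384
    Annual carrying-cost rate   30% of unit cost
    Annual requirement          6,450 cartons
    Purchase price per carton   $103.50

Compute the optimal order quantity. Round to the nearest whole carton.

399 cartons

Holding cost per carton per year: H = 30% × $103.5 = $31.0500
Q* = √(2·D·S / H) = √(2·6,450·384 / 31.05) = √159,536.2 ≈ 399.42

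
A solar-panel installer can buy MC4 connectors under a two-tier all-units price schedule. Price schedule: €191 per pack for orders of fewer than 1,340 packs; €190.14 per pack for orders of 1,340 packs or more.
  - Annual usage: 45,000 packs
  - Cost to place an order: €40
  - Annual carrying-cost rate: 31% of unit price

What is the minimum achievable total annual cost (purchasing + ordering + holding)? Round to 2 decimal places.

H₁ = 31%×€191 = €59.2100;  H₂ = 31%×€190.14 = €58.9434
EOQ₁ = √(2×45,000×40/59.2100) = 246.58  (< 1,340, feasible at tier 1)
EOQ₂ = √(2×45,000×40/58.9434) = 247.13  (< 1,340 → use Q = 1,340 at tier-2 price)
TC(tier 1 (EOQ₁), Q≈246.6) = €8,609,599.86
TC(tier 2, Q≈1,340.0) = €8,597,135.36
Minimum at tier 2: €8,597,135.36

€8,597,135.36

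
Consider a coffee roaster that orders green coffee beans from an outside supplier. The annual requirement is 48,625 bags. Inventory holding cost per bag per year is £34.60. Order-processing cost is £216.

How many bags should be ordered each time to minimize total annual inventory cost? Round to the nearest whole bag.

779 bags

Q* = √(2·D·S / H) = √(2·48,625·216 / 34.6) = √607,109.8 ≈ 779.17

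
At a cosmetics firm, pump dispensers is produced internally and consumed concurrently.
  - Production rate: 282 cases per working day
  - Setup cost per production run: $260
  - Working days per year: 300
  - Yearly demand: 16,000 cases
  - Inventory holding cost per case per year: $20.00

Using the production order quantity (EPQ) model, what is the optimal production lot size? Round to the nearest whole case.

716 cases

d = 16,000/300 = 53.3333 cases/day;  effective holding cost H(1 − d/p) = 20·(1 − 53.3333/282) = 16.21749
Q* = √(2DS / H_eff) = √(2·16,000·260 / 16.21749) ≈ 716.26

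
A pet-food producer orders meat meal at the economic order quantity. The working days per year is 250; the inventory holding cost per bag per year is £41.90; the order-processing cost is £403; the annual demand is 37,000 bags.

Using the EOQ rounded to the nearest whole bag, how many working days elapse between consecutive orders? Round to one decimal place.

Optimal lot size Q* = (2 × 37,000 × £403 / £41.9)^½ ≈ 843.65 → Q = 844 bags
Cycle time = (working days × Q)/D = (250 × 844) / 37,000 = 5.703 days

5.7 days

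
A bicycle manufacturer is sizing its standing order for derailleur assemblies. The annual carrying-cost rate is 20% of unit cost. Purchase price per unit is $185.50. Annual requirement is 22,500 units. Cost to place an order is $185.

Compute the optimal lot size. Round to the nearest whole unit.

H = i·C = 0.2 × $185.5 = $37.1000 per unit-year
Q* = √(2·D·S / H) = √(2·22,500·185 / 37.1) = √224,393.5 ≈ 473.70

474 units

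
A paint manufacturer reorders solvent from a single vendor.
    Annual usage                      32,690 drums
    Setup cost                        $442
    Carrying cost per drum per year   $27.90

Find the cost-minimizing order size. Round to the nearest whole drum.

EOQ = √(2DS/H) = √(2 × 32,690 × 442 / 27.9)
    = √(1,035,769.18) ≈ 1,017.73

1,018 drums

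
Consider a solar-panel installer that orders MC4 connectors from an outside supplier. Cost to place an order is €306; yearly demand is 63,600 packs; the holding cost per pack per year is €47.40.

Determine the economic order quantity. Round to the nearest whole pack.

906 packs

2DS/H = 2·63,600·306/47.4 = 821,164.56
EOQ = √821,164.56 ≈ 906.18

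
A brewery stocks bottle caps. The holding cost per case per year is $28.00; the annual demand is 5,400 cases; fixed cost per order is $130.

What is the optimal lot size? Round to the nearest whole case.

224 cases

Optimal lot size Q* = (2 × 5,400 × $130 / $28)^½ ≈ 223.93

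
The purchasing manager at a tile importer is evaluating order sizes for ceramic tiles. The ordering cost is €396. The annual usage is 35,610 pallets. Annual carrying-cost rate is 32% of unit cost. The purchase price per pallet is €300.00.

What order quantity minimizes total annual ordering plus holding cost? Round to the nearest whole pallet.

Holding cost per pallet per year: H = 32% × €300 = €96.0000
EOQ = √(2DS/H) = √(2 × 35,610 × 396 / 96)
    = √(293,782.50) ≈ 542.02

542 pallets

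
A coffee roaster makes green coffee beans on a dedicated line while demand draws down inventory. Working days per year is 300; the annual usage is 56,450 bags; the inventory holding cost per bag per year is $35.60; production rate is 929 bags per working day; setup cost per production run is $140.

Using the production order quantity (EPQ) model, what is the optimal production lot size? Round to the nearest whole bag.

Daily demand d = 56,450/300 = 188.167; p = 929; 1 − d/p = 0.79745
EPQ = √(2DS / (H(1 − d/p)))
    = √(2 × 56,450 × 140 / (35.6 × 0.79745)) ≈ 746.16

746 bags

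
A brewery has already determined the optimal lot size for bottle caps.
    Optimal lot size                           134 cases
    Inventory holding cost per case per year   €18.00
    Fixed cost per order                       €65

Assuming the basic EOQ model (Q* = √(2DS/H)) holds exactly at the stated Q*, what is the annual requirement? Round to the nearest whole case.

2,486 cases per year

From Q* = √(2DS/H) ⇒ Q*² = 2DS/H.
D = Q²H / (2S) = 134² × 18 / (2 × 65) = 2,486.22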